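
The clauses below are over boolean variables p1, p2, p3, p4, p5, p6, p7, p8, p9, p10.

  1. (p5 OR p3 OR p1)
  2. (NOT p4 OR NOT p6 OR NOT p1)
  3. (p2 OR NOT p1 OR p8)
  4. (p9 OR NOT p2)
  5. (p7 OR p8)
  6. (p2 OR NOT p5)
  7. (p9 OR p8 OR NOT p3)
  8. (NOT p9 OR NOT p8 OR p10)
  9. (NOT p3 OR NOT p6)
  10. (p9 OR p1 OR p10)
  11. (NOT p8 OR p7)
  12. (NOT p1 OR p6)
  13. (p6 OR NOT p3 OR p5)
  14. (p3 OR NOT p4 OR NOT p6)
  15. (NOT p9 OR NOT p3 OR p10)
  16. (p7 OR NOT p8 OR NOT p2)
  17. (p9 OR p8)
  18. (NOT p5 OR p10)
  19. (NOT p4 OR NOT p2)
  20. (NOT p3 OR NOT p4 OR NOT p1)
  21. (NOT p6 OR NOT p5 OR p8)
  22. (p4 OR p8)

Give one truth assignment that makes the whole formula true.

Pure literal: p7 appears only positively; assign p7 = True.
Pure literal: p10 appears only positively; assign p10 = True.
Try p1 = True.
  then p6 is forced to True.
  then p4 is forced to False.
  then p3 is forced to False.
  then p8 is forced to True.
Set p2 = False and propagate.
  then p5 is forced to False.
p9 is now unconstrained; take p9 = True.
Every clause has at least one true literal under this assignment.

p1 = T  p2 = F  p3 = F  p4 = F  p5 = F  p6 = T  p7 = T  p8 = T  p9 = T  p10 = T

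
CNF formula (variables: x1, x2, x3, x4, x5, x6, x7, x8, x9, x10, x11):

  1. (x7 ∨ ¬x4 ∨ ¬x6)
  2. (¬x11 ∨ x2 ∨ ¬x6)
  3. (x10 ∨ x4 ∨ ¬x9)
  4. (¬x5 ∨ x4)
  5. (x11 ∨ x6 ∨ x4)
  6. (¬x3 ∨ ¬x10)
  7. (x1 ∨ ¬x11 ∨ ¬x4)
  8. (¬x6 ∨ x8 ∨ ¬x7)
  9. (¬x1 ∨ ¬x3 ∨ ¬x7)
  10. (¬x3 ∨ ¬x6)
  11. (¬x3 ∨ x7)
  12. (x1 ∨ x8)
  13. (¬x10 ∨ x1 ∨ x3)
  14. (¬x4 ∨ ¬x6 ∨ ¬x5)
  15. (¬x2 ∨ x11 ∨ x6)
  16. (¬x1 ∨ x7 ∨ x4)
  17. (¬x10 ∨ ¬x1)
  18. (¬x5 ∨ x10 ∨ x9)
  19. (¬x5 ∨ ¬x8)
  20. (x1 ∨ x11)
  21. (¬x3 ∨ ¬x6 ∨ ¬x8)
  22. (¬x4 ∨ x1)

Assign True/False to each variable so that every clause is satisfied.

x1=T, x2=F, x3=F, x4=T, x5=F, x6=F, x7=F, x8=T, x9=T, x10=F, x11=F

Check each clause:
  1. (¬x6 ∨ ¬x4 ∨ x7) — ¬x6 is true.
  2. (x2 ∨ ¬x6 ∨ ¬x11) — ¬x6 is true.
  3. (¬x9 ∨ x10 ∨ x4) — x4 is true.
  4. (x4 ∨ ¬x5) — ¬x5 is true.
  5. (x4 ∨ x6 ∨ x11) — x4 is true.
  6. (¬x3 ∨ ¬x10) — ¬x3 is true.
  7. (¬x11 ∨ x1 ∨ ¬x4) — x1 is true.
  8. (x8 ∨ ¬x7 ∨ ¬x6) — x8 is true.
  9. (¬x3 ∨ ¬x7 ∨ ¬x1) — ¬x7 is true.
  10. (¬x3 ∨ ¬x6) — ¬x6 is true.
  11. (x7 ∨ ¬x3) — ¬x3 is true.
  12. (x1 ∨ x8) — x8 is true.
  13. (x3 ∨ ¬x10 ∨ x1) — x1 is true.
  14. (¬x4 ∨ ¬x6 ∨ ¬x5) — ¬x6 is true.
  15. (¬x2 ∨ x6 ∨ x11) — ¬x2 is true.
  16. (¬x1 ∨ x4 ∨ x7) — x4 is true.
  17. (¬x10 ∨ ¬x1) — ¬x10 is true.
  18. (¬x5 ∨ x10 ∨ x9) — x9 is true.
  19. (¬x8 ∨ ¬x5) — ¬x5 is true.
  20. (x1 ∨ x11) — x1 is true.
  21. (¬x6 ∨ ¬x3 ∨ ¬x8) — ¬x6 is true.
  22. (x1 ∨ ¬x4) — x1 is true.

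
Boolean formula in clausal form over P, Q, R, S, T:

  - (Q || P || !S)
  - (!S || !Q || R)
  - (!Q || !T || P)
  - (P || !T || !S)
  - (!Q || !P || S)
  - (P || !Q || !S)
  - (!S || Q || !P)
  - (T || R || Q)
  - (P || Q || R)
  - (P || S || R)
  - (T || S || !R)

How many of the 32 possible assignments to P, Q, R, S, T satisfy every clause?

5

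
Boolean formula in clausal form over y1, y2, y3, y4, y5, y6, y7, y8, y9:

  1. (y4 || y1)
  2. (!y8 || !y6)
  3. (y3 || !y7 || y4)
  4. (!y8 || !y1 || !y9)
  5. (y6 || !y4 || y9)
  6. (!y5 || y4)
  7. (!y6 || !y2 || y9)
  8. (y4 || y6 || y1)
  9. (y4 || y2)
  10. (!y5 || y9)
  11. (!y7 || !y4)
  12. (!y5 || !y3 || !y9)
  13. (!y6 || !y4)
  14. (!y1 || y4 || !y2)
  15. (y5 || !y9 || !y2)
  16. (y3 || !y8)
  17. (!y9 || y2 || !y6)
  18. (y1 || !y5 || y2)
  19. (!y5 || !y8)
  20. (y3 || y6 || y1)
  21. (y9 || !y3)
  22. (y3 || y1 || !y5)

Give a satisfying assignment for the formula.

y1=False, y2=False, y3=True, y4=True, y5=False, y6=False, y7=False, y8=True, y9=True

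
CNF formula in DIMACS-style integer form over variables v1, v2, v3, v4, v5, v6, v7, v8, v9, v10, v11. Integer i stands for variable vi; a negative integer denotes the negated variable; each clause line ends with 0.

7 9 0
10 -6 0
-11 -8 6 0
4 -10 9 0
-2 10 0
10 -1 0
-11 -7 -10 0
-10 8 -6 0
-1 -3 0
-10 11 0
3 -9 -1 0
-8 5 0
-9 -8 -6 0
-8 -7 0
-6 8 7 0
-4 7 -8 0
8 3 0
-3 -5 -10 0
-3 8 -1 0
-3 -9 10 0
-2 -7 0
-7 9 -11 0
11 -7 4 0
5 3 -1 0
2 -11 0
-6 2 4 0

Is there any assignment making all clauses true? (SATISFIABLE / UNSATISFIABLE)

SATISFIABLE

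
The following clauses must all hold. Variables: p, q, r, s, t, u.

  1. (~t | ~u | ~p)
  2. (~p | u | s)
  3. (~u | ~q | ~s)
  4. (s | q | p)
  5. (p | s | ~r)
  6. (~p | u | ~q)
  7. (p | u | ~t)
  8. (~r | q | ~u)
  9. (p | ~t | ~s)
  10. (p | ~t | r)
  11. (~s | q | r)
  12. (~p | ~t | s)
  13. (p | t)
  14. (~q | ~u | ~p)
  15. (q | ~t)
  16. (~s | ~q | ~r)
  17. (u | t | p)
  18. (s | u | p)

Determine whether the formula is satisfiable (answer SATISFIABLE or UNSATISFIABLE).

SATISFIABLE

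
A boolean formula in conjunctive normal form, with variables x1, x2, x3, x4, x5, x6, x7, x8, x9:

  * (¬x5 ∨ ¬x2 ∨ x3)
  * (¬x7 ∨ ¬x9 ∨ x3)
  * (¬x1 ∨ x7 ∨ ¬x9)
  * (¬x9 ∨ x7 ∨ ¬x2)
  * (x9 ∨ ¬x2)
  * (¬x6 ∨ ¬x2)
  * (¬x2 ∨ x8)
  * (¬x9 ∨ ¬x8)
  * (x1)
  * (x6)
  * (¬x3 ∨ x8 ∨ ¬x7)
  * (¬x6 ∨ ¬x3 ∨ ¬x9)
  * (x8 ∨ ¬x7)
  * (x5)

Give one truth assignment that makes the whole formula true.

(x1) is a unit clause, so x1 = True.
The clause (x6) is unit: x6 must be True.
Unit propagation: (¬x2) forces x2 = False.
(x5) is a unit clause, so x5 = True.
x9 occurs only negated in the remaining clauses — set x9 = False.
Branch on x3: take x3 = True.
For the remaining variables, x4 = True, x7 = False, x8 = True works.
Every clause has at least one true literal under this assignment.

x1=T, x2=F, x3=T, x4=T, x5=T, x6=T, x7=F, x8=T, x9=F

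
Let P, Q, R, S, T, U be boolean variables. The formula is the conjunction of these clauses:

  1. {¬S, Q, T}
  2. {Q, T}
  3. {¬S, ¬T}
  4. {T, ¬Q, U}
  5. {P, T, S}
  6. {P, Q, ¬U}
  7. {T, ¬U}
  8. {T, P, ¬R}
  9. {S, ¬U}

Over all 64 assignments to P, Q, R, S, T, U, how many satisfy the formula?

Satisfying assignments:
  P=F Q=F R=F S=F T=T U=F
  P=F Q=F R=T S=F T=T U=F
  P=F Q=T R=F S=F T=T U=F
  P=F Q=T R=T S=F T=T U=F
  P=T Q=F R=F S=F T=T U=F
  P=T Q=F R=T S=F T=T U=F
  P=T Q=T R=F S=F T=T U=F
  P=T Q=T R=T S=F T=T U=F
That's 8 in total.

8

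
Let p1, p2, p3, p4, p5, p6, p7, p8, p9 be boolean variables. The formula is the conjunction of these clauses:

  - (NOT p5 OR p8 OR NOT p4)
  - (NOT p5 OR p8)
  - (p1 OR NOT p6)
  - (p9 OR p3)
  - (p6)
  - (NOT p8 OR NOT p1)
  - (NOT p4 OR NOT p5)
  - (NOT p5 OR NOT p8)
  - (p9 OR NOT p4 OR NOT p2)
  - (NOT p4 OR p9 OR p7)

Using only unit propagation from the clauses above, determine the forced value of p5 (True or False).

Unit clause (p6) sets p6 = True.
(p1 OR NOT p6) with p6 = True leaves only p1, so p1 = True.
(NOT p1 OR NOT p8) with p1 = True leaves only NOT p8, so p8 = False.
In (NOT p5 OR p8), p8 is now false; NOT p5 must hold, so p5 = False.

False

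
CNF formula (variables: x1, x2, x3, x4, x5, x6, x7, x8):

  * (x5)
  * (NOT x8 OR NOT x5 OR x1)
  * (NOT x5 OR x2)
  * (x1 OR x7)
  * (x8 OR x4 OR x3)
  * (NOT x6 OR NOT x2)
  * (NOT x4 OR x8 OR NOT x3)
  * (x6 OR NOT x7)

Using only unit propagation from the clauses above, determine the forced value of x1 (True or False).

(x5) is a unit clause: x5 = True.
From (NOT x5 OR x2) and x5 = True: x2 = True.
(NOT x6 OR NOT x2) with x2 = True leaves only NOT x6, so x6 = False.
(NOT x7 OR x6): since x6 = False, the clause reduces to (NOT x7). x7 = False.
In (x1 OR x7), x7 is now false; x1 must hold, so x1 = True.

True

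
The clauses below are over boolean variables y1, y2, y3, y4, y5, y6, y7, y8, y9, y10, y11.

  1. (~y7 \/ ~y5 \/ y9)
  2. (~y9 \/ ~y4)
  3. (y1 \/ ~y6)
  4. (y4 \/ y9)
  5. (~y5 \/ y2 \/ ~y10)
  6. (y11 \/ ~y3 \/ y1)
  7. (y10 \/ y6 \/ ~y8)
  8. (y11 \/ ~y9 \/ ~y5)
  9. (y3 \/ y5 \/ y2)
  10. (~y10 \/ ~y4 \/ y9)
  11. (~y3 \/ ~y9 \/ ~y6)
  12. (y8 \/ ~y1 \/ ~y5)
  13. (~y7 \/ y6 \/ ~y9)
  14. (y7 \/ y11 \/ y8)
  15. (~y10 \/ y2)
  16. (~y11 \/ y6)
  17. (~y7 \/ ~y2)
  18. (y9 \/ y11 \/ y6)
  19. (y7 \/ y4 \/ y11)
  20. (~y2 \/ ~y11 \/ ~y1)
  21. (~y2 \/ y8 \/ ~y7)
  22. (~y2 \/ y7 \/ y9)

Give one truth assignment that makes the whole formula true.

y1 = 1, y2 = 0, y3 = 1, y4 = 1, y5 = 0, y6 = 1, y7 = 1, y8 = 1, y9 = 0, y10 = 0, y11 = 0

Check each clause:
  1. (~y7 \/ y9 \/ ~y5) — ~y5 is true.
  2. (~y9 \/ ~y4) — ~y9 is true.
  3. (y1 \/ ~y6) — y1 is true.
  4. (y9 \/ y4) — y4 is true.
  5. (y2 \/ ~y10 \/ ~y5) — ~y5 is true.
  6. (y11 \/ ~y3 \/ y1) — y1 is true.
  7. (y6 \/ y10 \/ ~y8) — y6 is true.
  8. (y11 \/ ~y9 \/ ~y5) — ~y5 is true.
  9. (y2 \/ y5 \/ y3) — y3 is true.
  10. (~y10 \/ y9 \/ ~y4) — ~y10 is true.
  11. (~y3 \/ ~y9 \/ ~y6) — ~y9 is true.
  12. (y8 \/ ~y5 \/ ~y1) — y8 is true.
  13. (y6 \/ ~y9 \/ ~y7) — y6 is true.
  14. (y7 \/ y8 \/ y11) — y8 is true.
  15. (~y10 \/ y2) — ~y10 is true.
  16. (y6 \/ ~y11) — ~y11 is true.
  17. (~y2 \/ ~y7) — ~y2 is true.
  18. (y9 \/ y6 \/ y11) — y6 is true.
  19. (y11 \/ y4 \/ y7) — y4 is true.
  20. (~y2 \/ ~y1 \/ ~y11) — ~y11 is true.
  21. (~y7 \/ y8 \/ ~y2) — y8 is true.
  22. (y9 \/ y7 \/ ~y2) — ~y2 is true.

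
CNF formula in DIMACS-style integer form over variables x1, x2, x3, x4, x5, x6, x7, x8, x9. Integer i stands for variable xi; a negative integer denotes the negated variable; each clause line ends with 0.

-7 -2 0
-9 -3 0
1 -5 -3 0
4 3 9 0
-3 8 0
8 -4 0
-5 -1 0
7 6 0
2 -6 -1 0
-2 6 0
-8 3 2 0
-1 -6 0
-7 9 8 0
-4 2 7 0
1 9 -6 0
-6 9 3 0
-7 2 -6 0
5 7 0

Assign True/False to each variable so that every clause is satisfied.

x1=False, x2=True, x3=False, x4=True, x5=True, x6=True, x7=False, x8=True, x9=True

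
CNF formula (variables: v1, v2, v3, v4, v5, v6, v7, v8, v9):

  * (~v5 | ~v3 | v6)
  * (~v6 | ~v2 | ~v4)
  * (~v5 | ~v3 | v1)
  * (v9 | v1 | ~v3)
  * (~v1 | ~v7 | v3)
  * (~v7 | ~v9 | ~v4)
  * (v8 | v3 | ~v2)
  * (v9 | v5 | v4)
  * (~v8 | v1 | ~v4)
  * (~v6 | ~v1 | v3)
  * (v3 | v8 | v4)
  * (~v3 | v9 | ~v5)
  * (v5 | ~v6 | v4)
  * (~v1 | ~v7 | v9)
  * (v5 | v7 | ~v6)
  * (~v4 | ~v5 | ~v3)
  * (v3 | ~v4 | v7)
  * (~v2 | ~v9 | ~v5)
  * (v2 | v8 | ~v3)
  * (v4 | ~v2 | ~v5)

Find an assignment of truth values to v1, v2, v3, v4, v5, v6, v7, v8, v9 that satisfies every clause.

Try v1 = False.
The remaining clauses are satisfied by v2 = False, v3 = False, v4 = True, v5 = False, v6 = False, v7 = True, v8 = False, v9 = False.
Check each clause:
  1. (v6 | ~v5 | ~v3) — ~v5 is true.
  2. (~v6 | ~v4 | ~v2) — ~v6 is true.
  3. (~v3 | ~v5 | v1) — ~v5 is true.
  4. (v1 | ~v3 | v9) — ~v3 is true.
  5. (v3 | ~v7 | ~v1) — ~v1 is true.
  6. (~v4 | ~v7 | ~v9) — ~v9 is true.
  7. (v8 | ~v2 | v3) — ~v2 is true.
  8. (v4 | v5 | v9) — v4 is true.
  9. (~v8 | v1 | ~v4) — ~v8 is true.
  10. (~v6 | ~v1 | v3) — ~v6 is true.
  11. (v8 | v4 | v3) — v4 is true.
  12. (~v5 | v9 | ~v3) — ~v5 is true.
  13. (v4 | ~v6 | v5) — ~v6 is true.
  14. (v9 | ~v1 | ~v7) — ~v1 is true.
  15. (v7 | ~v6 | v5) — ~v6 is true.
  16. (~v5 | ~v3 | ~v4) — ~v5 is true.
  17. (v7 | ~v4 | v3) — v7 is true.
  18. (~v9 | ~v5 | ~v2) — ~v5 is true.
  19. (v8 | v2 | ~v3) — ~v3 is true.
  20. (~v5 | v4 | ~v2) — ~v5 is true.

v1 = 0, v2 = 0, v3 = 0, v4 = 1, v5 = 0, v6 = 0, v7 = 1, v8 = 0, v9 = 0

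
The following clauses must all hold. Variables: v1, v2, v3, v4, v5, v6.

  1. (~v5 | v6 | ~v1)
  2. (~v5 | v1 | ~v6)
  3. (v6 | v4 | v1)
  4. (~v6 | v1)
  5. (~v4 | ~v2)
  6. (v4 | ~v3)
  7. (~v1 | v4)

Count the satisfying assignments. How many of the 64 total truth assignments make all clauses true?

10

Case analysis on v1 and v4:
  v1=T, v4=T: v3 free; 3 ways for (v2,v5,v6) × 2^1 = 6.
  v1=T, v4=F: a clause becomes empty — 0.
  v1=F, v4=T: remaining (v2,v3,v5,v6) ∈ {(F,F,F,F); (F,F,T,F); (F,T,F,F); (F,T,T,F)} — 4.
  v1=F, v4=F: a clause becomes empty — 0.
Total: 6 + 0 + 4 + 0 = 10.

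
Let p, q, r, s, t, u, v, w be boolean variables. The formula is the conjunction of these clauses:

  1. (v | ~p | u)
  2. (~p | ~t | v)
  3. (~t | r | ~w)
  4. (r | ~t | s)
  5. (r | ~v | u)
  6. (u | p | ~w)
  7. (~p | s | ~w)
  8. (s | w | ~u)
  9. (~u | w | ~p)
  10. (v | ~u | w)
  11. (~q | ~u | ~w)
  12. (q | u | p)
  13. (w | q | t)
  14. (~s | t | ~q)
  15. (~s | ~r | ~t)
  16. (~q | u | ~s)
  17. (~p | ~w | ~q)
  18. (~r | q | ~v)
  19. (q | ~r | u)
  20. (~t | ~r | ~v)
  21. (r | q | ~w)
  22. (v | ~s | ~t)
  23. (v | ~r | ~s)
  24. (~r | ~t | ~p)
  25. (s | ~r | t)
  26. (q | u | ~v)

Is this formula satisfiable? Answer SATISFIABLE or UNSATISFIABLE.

SATISFIABLE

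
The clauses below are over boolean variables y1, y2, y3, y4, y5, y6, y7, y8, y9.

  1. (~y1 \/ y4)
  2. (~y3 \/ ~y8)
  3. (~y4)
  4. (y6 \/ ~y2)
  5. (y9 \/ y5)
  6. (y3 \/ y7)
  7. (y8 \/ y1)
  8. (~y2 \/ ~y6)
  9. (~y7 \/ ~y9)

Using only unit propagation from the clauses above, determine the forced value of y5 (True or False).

Unit clause (~y4) sets y4 = False.
(y4 \/ ~y1): since y4 = False, the clause reduces to (~y1). y1 = False.
(y8 \/ y1) with y1 = False leaves only y8, so y8 = True.
(~y3 \/ ~y8): since y8 = True, the clause reduces to (~y3). y3 = False.
(y3 \/ y7) with y3 = False leaves only y7, so y7 = True.
In (~y7 \/ ~y9), ~y7 is now false; ~y9 must hold, so y9 = False.
From (y5 \/ y9) and y9 = False: y5 = True.

True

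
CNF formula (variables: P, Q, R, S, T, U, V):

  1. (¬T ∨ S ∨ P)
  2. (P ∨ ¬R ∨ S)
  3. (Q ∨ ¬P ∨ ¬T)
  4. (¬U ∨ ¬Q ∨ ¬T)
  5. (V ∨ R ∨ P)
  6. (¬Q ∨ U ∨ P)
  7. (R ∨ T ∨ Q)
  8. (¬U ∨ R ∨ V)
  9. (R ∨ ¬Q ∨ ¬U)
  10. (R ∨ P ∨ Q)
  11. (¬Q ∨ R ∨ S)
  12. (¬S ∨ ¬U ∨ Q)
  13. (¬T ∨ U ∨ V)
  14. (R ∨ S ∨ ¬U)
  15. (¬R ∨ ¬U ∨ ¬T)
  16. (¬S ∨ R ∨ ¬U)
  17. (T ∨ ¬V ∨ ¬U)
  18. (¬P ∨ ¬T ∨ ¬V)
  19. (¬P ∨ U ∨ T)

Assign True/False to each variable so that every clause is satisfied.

P = True, Q = False, R = True, S = False, T = False, U = True, V = False

Check each clause:
  1. (S ∨ P ∨ ¬T) — P is true.
  2. (S ∨ ¬R ∨ P) — P is true.
  3. (¬P ∨ Q ∨ ¬T) — ¬T is true.
  4. (¬T ∨ ¬U ∨ ¬Q) — ¬T is true.
  5. (V ∨ P ∨ R) — P is true.
  6. (P ∨ ¬Q ∨ U) — P is true.
  7. (T ∨ R ∨ Q) — R is true.
  8. (V ∨ ¬U ∨ R) — R is true.
  9. (¬Q ∨ R ∨ ¬U) — R is true.
  10. (P ∨ Q ∨ R) — P is true.
  11. (S ∨ R ∨ ¬Q) — R is true.
  12. (¬U ∨ Q ∨ ¬S) — ¬S is true.
  13. (¬T ∨ V ∨ U) — ¬T is true.
  14. (R ∨ S ∨ ¬U) — R is true.
  15. (¬T ∨ ¬R ∨ ¬U) — ¬T is true.
  16. (R ∨ ¬U ∨ ¬S) — R is true.
  17. (T ∨ ¬V ∨ ¬U) — ¬V is true.
  18. (¬T ∨ ¬V ∨ ¬P) — ¬V is true.
  19. (U ∨ ¬P ∨ T) — U is true.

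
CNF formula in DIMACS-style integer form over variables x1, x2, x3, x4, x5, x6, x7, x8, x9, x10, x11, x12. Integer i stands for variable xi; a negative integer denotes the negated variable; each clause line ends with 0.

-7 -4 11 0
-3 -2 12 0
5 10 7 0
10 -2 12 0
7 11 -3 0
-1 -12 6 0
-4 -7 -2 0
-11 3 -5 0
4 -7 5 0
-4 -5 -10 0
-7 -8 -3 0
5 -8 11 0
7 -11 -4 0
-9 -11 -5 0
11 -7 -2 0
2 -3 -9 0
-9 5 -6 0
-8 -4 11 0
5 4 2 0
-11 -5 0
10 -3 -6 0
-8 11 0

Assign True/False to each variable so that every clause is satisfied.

Pure literal: x8 appears only negated; assign x8 = False.
Pure literal: x9 appears only negated; assign x9 = False.
Branch on x1: take x1 = True.
Set x2 = True and propagate.
Try x3 = False.
The remaining clauses are satisfied by x4 = False, x5 = False, x6 = True, x7 = False, x10 = True, x11 = True, x12 = True.
Check each clause:
  1. (x11 | ~x4 | ~x7) — ~x7 is true.
  2. (~x2 | x12 | ~x3) — x12 is true.
  3. (x5 | x7 | x10) — x10 is true.
  4. (~x2 | x12 | x10) — x10 is true.
  5. (x7 | x11 | ~x3) — x11 is true.
  6. (~x1 | x6 | ~x12) — x6 is true.
  7. (~x4 | ~x7 | ~x2) — ~x7 is true.
  8. (~x5 | x3 | ~x11) — ~x5 is true.
  9. (x4 | ~x7 | x5) — ~x7 is true.
  10. (~x5 | ~x4 | ~x10) — ~x5 is true.
  11. (~x8 | ~x7 | ~x3) — ~x8 is true.
  12. (x5 | x11 | ~x8) — ~x8 is true.
  13. (~x4 | ~x11 | x7) — ~x4 is true.
  14. (~x11 | ~x9 | ~x5) — ~x5 is true.
  15. (~x7 | ~x2 | x11) — ~x7 is true.
  16. (~x9 | ~x3 | x2) — x2 is true.
  17. (x5 | ~x9 | ~x6) — ~x9 is true.
  18. (x11 | ~x8 | ~x4) — ~x8 is true.
  19. (x2 | x5 | x4) — x2 is true.
  20. (~x5 | ~x11) — ~x5 is true.
  21. (~x6 | ~x3 | x10) — x10 is true.
  22. (x11 | ~x8) — ~x8 is true.

x1=True  x2=True  x3=False  x4=False  x5=False  x6=True  x7=False  x8=False  x9=False  x10=True  x11=True  x12=True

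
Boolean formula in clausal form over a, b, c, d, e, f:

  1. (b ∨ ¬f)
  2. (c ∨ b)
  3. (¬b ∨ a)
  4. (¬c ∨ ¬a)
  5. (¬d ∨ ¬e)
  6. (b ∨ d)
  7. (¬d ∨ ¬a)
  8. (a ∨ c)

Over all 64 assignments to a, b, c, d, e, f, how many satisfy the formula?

5

The models are:
  a=0 b=0 c=1 d=1 e=0 f=0
  a=1 b=1 c=0 d=0 e=0 f=0
  a=1 b=1 c=0 d=0 e=0 f=1
  a=1 b=1 c=0 d=0 e=1 f=0
  a=1 b=1 c=0 d=0 e=1 f=1
That's 5 in total.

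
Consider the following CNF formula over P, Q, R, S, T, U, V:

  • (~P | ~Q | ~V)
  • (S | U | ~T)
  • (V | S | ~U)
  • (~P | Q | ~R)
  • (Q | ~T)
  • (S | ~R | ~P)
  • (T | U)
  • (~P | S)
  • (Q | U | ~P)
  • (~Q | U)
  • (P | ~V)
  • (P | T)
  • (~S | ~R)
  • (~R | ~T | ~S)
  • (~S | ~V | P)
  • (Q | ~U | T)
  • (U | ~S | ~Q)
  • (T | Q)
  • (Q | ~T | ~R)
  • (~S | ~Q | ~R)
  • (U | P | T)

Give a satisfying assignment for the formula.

P = False, Q = True, R = False, S = True, T = True, U = True, V = False

Pure literal: R appears only negated; assign R = False.
Branch on P: take P = False.
  then V is forced to False.
  then T is forced to True.
  then Q is forced to True.
  then U is forced to True.
  then S is forced to True.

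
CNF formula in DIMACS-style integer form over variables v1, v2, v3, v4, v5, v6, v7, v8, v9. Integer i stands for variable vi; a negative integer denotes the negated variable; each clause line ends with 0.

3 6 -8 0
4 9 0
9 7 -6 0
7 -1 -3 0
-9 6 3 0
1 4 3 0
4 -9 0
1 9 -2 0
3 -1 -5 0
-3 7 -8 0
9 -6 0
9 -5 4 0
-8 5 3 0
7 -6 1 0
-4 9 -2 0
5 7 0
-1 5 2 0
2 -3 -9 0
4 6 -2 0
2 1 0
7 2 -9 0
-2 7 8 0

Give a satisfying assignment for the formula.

v7 occurs only positively in the remaining clauses — set v7 = True.
Branch on v1: take v1 = False.
  then v2 is forced to True.
  then v9 is forced to True.
  then v4 is forced to True.
For the remaining variables, v3 = True, v5 = False, v6 = True, v8 = False works.
Check each clause:
  1. (v6 || v3 || !v8) — !v8 is true.
  2. (v4 || v9) — v9 is true.
  3. (!v6 || v9 || v7) — v9 is true.
  4. (v7 || !v1 || !v3) — !v1 is true.
  5. (v3 || !v9 || v6) — v3 is true.
  6. (v4 || v1 || v3) — v3 is true.
  7. (!v9 || v4) — v4 is true.
  8. (!v2 || v1 || v9) — v9 is true.
  9. (v3 || !v5 || !v1) — v3 is true.
  10. (!v8 || !v3 || v7) — !v8 is true.
  11. (v9 || !v6) — v9 is true.
  12. (v9 || !v5 || v4) — v9 is true.
  13. (v3 || v5 || !v8) — !v8 is true.
  14. (!v6 || v1 || v7) — v7 is true.
  15. (v9 || !v4 || !v2) — v9 is true.
  16. (v5 || v7) — v7 is true.
  17. (v2 || v5 || !v1) — v2 is true.
  18. (v2 || !v3 || !v9) — v2 is true.
  19. (v6 || !v2 || v4) — v4 is true.
  20. (v2 || v1) — v2 is true.
  21. (!v9 || v7 || v2) — v2 is true.
  22. (v8 || !v2 || v7) — v7 is true.

v1=0, v2=1, v3=1, v4=1, v5=0, v6=1, v7=1, v8=0, v9=1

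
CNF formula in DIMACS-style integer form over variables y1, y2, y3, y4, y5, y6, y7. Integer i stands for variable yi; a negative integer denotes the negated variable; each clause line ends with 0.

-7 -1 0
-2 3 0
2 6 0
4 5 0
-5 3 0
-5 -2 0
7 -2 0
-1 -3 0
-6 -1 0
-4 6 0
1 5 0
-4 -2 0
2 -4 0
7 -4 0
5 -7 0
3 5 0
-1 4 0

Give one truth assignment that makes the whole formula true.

y1=F, y2=F, y3=T, y4=F, y5=T, y6=T, y7=T

Branch on y1: take y1 = False.
  then y5 is forced to True.
  then y3 is forced to True.
  then y2 is forced to False.
  then y6 is forced to True.
  then y4 is forced to False.
y7 is now unconstrained; take y7 = True.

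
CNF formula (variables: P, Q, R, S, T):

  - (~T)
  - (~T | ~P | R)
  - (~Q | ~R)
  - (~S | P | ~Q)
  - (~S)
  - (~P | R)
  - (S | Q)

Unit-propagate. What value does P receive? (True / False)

Unit clause (~T) sets T = False.
(~S) stands alone — S = False.
(Q | S) with S = False leaves only Q, so Q = True.
In (~R | ~Q), ~Q is now false; ~R must hold, so R = False.
In (R | ~P), R is now false; ~P must hold, so P = False.

False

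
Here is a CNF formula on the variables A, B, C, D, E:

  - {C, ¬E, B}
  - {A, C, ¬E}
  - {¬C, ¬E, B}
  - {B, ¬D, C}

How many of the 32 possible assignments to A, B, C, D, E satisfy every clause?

20

Split on C, then B.
  C=1, B=1: A, D, E free → 2^3 = 8.
  C=1, B=0: remaining (A,D,E) ∈ {(0,0,0); (0,1,0); (1,0,0); (1,1,0)} — 4.
  C=0, B=1: D free; 3 ways for (A,E) × 2^1 = 6.
  C=0, B=0: remaining (A,D,E) ∈ {(0,0,0); (1,0,0)} — 2.
Total: 8 + 4 + 6 + 2 = 20.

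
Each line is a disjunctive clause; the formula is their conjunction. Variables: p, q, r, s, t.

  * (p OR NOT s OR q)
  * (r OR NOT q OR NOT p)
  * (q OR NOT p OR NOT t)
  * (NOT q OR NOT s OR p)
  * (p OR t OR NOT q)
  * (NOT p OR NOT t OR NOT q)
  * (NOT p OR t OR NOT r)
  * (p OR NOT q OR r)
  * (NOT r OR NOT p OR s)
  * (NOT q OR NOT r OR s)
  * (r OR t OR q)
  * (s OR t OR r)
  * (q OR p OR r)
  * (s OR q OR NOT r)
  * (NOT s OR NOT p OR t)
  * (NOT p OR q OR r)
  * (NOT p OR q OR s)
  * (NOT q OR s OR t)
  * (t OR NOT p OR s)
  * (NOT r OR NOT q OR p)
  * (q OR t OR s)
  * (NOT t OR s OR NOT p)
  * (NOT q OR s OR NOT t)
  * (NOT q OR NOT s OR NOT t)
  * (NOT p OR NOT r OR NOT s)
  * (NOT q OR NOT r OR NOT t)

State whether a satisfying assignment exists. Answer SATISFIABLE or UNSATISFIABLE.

UNSATISFIABLE

q = True:
  p = True:
    propagation gives r=True, t=False; an empty clause results — contradiction.
  p = False:
    propagation gives s=False, t=True; an empty clause results — contradiction.
q = False:
  p = True:
    propagation gives t=False, r=False; an empty clause results — contradiction.
  p = False:
    propagation gives s=False, r=True; an empty clause results — contradiction.
Every branch closes, so no satisfying assignment exists.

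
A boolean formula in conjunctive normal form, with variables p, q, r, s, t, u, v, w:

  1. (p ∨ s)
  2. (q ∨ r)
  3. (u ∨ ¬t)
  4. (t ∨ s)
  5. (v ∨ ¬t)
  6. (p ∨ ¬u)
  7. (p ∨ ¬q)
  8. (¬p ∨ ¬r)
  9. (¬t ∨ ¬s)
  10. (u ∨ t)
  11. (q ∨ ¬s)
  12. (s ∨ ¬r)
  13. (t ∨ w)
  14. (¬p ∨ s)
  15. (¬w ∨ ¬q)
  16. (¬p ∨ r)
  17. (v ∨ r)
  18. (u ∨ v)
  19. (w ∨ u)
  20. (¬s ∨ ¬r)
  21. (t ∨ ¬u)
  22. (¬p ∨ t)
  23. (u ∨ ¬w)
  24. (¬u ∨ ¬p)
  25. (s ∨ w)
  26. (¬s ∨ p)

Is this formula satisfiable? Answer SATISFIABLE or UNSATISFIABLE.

p = True:
  propagation gives r=False; an empty clause results — contradiction.
p = False:
  propagation gives s=True; an empty clause results — contradiction.
Every branch closes, so no satisfying assignment exists.

UNSATISFIABLE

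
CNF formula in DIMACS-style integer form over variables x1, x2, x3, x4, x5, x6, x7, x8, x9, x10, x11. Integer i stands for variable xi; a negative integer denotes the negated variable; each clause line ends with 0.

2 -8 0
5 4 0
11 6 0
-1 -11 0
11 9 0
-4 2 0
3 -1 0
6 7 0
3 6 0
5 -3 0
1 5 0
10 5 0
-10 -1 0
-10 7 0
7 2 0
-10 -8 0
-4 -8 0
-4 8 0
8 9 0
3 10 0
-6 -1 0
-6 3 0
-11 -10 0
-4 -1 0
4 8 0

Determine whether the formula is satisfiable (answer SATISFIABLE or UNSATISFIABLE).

x2 occurs only positively in the remaining clauses — set x2 = True.
x5 occurs only positively in the remaining clauses — set x5 = True.
Try x1 = False.
Branch on x3: take x3 = True.
The remaining clauses are satisfied by x4 = False, x6 = True, x7 = True, x8 = True, x9 = True, x10 = False, x11 = False.
Every clause has at least one true literal under this assignment.
So x1 = 0, x2 = 1, x3 = 1, x4 = 0, x5 = 1, x6 = 1, x7 = 1, x8 = 1, x9 = 1, x10 = 0, x11 = 0 is a satisfying assignment.

SATISFIABLE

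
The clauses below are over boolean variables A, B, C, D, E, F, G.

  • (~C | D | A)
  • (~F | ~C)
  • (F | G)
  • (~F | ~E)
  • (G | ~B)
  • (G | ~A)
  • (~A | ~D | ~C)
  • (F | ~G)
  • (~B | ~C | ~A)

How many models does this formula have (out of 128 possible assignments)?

10

Split on A, then C.
  A=T, C=T: a clause becomes empty — 0.
  A=T, C=F: remaining (B,D,E,F,G) ∈ {(F,F,F,T,T); (F,T,F,T,T); (T,F,F,T,T); (T,T,F,T,T)} — 4.
  A=F, C=T: a clause becomes empty — 0.
  A=F, C=F: D free; 3 ways for (B,E,F,G) × 2^1 = 6.
Total: 0 + 4 + 0 + 6 = 10.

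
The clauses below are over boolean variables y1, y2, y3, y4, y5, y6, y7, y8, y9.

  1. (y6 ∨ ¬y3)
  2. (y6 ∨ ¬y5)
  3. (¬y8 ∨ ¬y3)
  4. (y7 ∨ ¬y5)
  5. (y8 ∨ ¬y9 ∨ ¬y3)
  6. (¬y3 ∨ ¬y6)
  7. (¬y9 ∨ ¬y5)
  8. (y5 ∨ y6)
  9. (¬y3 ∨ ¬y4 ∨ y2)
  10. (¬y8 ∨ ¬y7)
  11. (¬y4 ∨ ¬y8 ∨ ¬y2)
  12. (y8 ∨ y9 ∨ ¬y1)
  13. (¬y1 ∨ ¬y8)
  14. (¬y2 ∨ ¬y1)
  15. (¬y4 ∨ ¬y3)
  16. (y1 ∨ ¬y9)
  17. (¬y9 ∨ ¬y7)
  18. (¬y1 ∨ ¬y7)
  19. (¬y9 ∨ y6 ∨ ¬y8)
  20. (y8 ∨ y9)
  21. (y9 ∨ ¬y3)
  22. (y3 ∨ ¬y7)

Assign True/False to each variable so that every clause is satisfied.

y4 occurs only negated in the remaining clauses — set y4 = False.
Set y1 = True and propagate.
  then y8 is forced to False.
  then y9 is forced to True.
  then y3 is forced to False.
  then y5 is forced to False.
  then y6 is forced to True.
  then y2 is forced to False.
  then y7 is forced to False.

y1=T, y2=F, y3=F, y4=F, y5=F, y6=T, y7=F, y8=F, y9=T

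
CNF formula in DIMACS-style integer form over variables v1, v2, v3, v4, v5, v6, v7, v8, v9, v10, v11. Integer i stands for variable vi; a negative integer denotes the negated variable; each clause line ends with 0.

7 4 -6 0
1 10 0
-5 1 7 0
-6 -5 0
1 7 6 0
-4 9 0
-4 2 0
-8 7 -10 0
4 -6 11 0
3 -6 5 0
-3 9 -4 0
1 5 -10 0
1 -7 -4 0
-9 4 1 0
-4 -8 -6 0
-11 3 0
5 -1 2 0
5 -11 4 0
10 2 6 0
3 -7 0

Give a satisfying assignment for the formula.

v2 occurs only positively in the remaining clauses — set v2 = True.
Branch on v1: take v1 = True.
Branch on v3: take v3 = True.
Branch on v4: take v4 = False.
The remaining clauses are satisfied by v5 = False, v6 = False, v7 = False, v8 = True, v9 = True, v10 = False, v11 = False.

v1=T  v2=T  v3=T  v4=F  v5=F  v6=F  v7=F  v8=T  v9=T  v10=F  v11=F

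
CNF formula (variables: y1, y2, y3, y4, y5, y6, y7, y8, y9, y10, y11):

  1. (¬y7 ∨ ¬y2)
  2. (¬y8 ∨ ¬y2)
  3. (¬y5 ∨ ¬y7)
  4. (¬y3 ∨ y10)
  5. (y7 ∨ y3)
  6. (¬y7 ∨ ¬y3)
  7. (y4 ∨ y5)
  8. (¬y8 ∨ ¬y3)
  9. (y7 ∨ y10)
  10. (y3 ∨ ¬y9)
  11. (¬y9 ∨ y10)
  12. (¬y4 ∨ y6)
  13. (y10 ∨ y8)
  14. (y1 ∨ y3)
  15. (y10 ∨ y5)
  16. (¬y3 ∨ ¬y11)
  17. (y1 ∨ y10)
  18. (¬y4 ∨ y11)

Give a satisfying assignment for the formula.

y1 = T, y2 = F, y3 = T, y4 = F, y5 = T, y6 = T, y7 = F, y8 = F, y9 = T, y10 = T, y11 = F

y1 occurs only positively in the remaining clauses — set y1 = True.
y2 occurs only negated in the remaining clauses — set y2 = False.
Set y3 = True and propagate.
  then y10 is forced to True.
  then y7 is forced to False.
  then y8 is forced to False.
  then y11 is forced to False.
  then y4 is forced to False.
  then y5 is forced to True.
y6, y9 are now unconstrained; take y6 = True, y9 = True.
Every clause has at least one true literal under this assignment.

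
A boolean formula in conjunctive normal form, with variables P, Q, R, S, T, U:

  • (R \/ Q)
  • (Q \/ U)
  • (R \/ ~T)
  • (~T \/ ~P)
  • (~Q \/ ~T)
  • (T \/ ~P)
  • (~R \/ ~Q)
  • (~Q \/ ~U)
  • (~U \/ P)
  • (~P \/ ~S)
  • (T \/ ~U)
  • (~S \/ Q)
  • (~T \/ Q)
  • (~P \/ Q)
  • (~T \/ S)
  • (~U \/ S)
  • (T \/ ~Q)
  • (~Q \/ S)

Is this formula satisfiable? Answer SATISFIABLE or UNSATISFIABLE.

UNSATISFIABLE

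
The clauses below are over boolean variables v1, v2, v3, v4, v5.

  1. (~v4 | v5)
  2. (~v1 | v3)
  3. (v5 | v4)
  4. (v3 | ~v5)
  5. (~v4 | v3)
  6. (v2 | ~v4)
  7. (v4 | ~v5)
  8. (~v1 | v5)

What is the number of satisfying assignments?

The models are:
  v1=F v2=T v3=T v4=T v5=T
  v1=T v2=T v3=T v4=T v5=T
That's 2 in total.

2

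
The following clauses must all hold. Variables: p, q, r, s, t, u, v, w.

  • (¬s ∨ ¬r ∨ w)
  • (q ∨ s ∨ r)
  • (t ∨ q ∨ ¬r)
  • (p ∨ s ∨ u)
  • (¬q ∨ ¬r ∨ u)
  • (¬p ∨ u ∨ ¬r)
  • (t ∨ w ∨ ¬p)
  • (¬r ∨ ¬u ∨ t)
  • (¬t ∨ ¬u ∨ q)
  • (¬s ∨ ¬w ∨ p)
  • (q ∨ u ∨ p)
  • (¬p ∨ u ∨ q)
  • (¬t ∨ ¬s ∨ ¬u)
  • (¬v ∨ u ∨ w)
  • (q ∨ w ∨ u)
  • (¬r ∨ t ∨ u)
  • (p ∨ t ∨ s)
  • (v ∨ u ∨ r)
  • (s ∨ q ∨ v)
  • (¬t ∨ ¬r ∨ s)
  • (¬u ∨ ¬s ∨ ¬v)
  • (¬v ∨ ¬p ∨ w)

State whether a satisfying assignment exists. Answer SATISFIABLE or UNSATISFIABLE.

SATISFIABLE

Try p = False.
For the remaining variables, q = True, r = False, s = False, t = True, u = True, v = True, w = False works.
So p=False, q=True, r=False, s=False, t=True, u=True, v=True, w=False is a satisfying assignment.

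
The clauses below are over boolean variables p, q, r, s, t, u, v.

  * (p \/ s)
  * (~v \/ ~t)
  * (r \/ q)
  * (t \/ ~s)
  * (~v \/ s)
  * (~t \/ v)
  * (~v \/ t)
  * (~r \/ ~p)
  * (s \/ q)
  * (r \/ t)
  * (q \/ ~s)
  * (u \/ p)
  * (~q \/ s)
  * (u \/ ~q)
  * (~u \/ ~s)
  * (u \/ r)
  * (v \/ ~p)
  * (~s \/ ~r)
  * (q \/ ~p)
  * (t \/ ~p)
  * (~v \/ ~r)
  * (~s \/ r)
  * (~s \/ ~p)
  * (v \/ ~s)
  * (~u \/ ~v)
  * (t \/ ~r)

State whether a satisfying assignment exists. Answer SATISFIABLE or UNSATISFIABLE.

s = True:
  propagation gives t=True, v=False; an empty clause results — contradiction.
s = False:
  propagation gives p=True, v=False; an empty clause results — contradiction.
Every branch closes, so no satisfying assignment exists.

UNSATISFIABLE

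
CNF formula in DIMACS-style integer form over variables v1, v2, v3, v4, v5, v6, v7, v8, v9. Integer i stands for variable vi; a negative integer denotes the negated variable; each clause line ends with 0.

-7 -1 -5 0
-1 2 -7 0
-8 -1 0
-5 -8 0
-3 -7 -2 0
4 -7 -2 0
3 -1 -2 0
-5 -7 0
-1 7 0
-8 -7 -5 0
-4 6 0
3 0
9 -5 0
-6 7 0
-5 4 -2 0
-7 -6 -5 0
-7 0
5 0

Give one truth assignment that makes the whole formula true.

(v3) is a unit clause, so v3 = True.
(~v7) is a unit clause, so v7 = False.
(~v1) is a unit clause, so v1 = False.
Unit propagation: (~v6) forces v6 = False.
The clause (~v4) is unit: v4 must be False.
Unit propagation: (v5) forces v5 = True.
The clause (~v8) is unit: v8 must be False.
The clause (v9) is unit: v9 must be True.
The clause (~v2) is unit: v2 must be False.
Every clause has at least one true literal under this assignment.
Check each clause:
  1. (~v7 | ~v5 | ~v1) — ~v7 is true.
  2. (v2 | ~v7 | ~v1) — ~v7 is true.
  3. (~v1 | ~v8) — ~v8 is true.
  4. (~v8 | ~v5) — ~v8 is true.
  5. (~v3 | ~v7 | ~v2) — ~v7 is true.
  6. (~v7 | ~v2 | v4) — ~v7 is true.
  7. (~v2 | ~v1 | v3) — v3 is true.
  8. (~v7 | ~v5) — ~v7 is true.
  9. (v7 | ~v1) — ~v1 is true.
  10. (~v8 | ~v5 | ~v7) — ~v8 is true.
  11. (~v4 | v6) — ~v4 is true.
  12. (v3) — v3 is true.
  13. (v9 | ~v5) — v9 is true.
  14. (~v6 | v7) — ~v6 is true.
  15. (~v2 | ~v5 | v4) — ~v2 is true.
  16. (~v5 | ~v7 | ~v6) — ~v7 is true.
  17. (~v7) — ~v7 is true.
  18. (v5) — v5 is true.

v1=False, v2=False, v3=True, v4=False, v5=True, v6=False, v7=False, v8=False, v9=True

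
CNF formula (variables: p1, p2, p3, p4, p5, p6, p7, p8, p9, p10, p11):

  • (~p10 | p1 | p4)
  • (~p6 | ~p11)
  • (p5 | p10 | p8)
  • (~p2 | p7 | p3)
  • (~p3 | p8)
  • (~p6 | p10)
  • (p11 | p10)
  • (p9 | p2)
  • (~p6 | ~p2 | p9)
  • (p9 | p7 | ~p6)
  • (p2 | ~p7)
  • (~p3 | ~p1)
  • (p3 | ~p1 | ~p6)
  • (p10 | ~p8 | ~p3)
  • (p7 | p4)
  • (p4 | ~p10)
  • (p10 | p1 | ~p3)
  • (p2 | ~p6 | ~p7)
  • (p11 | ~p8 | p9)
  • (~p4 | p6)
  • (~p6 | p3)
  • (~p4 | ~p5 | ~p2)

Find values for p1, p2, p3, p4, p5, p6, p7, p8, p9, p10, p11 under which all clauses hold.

p1=1, p2=1, p3=0, p4=0, p5=0, p6=0, p7=1, p8=1, p9=0, p10=0, p11=1

Check each clause:
  1. (p1 | ~p10 | p4) — p1 is true.
  2. (~p11 | ~p6) — ~p6 is true.
  3. (p5 | p10 | p8) — p8 is true.
  4. (p7 | p3 | ~p2) — p7 is true.
  5. (p8 | ~p3) — p8 is true.
  6. (~p6 | p10) — ~p6 is true.
  7. (p10 | p11) — p11 is true.
  8. (p9 | p2) — p2 is true.
  9. (~p6 | p9 | ~p2) — ~p6 is true.
  10. (p9 | p7 | ~p6) — ~p6 is true.
  11. (~p7 | p2) — p2 is true.
  12. (~p3 | ~p1) — ~p3 is true.
  13. (~p6 | p3 | ~p1) — ~p6 is true.
  14. (p10 | ~p8 | ~p3) — ~p3 is true.
  15. (p4 | p7) — p7 is true.
  16. (~p10 | p4) — ~p10 is true.
  17. (~p3 | p10 | p1) — p1 is true.
  18. (p2 | ~p6 | ~p7) — p2 is true.
  19. (~p8 | p9 | p11) — p11 is true.
  20. (p6 | ~p4) — ~p4 is true.
  21. (p3 | ~p6) — ~p6 is true.
  22. (~p5 | ~p4 | ~p2) — ~p5 is true.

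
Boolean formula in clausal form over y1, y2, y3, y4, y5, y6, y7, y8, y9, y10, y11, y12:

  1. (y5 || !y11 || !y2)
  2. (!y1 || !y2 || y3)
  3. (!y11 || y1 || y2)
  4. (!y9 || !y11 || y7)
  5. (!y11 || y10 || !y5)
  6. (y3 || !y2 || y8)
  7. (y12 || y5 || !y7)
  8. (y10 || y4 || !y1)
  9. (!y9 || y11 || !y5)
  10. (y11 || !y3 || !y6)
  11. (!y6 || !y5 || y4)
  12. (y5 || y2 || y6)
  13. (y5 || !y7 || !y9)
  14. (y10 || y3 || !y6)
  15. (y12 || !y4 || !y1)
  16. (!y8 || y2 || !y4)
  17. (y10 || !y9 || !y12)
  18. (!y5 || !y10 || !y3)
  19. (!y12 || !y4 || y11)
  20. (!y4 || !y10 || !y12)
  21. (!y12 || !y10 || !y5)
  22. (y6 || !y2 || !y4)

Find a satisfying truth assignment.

y1=F  y2=T  y3=F  y4=F  y5=F  y6=F  y7=F  y8=T  y9=T  y10=F  y11=F  y12=F

Branch on y1: take y1 = False.
Branch on y2: take y2 = True.
Branch on y3: take y3 = False.
  then y8 is forced to True.
The remaining clauses are satisfied by y4 = False, y5 = False, y6 = False, y7 = False, y9 = True, y10 = False, y11 = False, y12 = False.
Every clause has at least one true literal under this assignment.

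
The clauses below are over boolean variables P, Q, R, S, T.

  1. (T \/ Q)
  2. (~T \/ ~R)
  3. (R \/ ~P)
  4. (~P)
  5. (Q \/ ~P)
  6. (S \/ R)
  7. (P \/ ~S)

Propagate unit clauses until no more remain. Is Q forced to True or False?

True

Unit clause (~P) sets P = False.
In (~S \/ P), P is now false; ~S must hold, so S = False.
From (R \/ S) and S = False: R = True.
In (~T \/ ~R), ~R is now false; ~T must hold, so T = False.
From (Q \/ T) and T = False: Q = True.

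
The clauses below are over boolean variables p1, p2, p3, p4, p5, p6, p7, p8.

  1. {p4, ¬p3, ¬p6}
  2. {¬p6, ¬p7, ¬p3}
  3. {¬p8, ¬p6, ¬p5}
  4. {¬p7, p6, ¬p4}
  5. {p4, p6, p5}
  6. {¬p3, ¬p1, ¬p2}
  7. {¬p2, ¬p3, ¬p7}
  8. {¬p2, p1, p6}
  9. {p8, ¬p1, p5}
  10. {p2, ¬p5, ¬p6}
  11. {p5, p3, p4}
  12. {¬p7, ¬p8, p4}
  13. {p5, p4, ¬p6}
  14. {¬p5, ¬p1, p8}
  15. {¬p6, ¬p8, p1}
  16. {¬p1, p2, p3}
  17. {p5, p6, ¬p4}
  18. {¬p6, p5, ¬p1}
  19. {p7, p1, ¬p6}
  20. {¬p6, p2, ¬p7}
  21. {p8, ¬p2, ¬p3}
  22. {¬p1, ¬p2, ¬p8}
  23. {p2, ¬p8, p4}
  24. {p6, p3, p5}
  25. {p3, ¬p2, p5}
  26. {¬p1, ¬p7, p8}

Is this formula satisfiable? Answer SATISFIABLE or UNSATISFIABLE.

SATISFIABLE

Try p1 = False.
Branch on p2: take p2 = False.
Branch on p3: take p3 = False.
For the remaining variables, p4 = True, p5 = True, p6 = False, p7 = False, p8 = False works.
Every clause has at least one true literal under this assignment.
So p1=F, p2=F, p3=F, p4=T, p5=T, p6=F, p7=F, p8=F is a satisfying assignment.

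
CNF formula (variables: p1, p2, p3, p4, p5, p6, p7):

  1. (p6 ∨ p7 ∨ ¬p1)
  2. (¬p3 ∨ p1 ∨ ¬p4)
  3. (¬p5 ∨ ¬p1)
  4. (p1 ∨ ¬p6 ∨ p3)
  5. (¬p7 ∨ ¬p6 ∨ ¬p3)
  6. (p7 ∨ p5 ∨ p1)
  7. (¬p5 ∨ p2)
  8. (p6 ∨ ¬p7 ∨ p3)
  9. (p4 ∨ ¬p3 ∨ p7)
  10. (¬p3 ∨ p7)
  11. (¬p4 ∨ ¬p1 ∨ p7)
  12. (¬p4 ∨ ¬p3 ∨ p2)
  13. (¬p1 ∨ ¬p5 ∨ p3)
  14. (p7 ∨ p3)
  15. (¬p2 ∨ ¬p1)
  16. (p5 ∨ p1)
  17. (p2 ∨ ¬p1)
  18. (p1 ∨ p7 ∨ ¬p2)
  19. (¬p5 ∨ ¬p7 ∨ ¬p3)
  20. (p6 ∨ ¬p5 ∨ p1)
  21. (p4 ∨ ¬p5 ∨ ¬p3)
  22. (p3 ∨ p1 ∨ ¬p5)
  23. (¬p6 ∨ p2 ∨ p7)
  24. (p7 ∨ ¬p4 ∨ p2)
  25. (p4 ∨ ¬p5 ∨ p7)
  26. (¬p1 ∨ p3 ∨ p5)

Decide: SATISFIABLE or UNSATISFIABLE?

UNSATISFIABLE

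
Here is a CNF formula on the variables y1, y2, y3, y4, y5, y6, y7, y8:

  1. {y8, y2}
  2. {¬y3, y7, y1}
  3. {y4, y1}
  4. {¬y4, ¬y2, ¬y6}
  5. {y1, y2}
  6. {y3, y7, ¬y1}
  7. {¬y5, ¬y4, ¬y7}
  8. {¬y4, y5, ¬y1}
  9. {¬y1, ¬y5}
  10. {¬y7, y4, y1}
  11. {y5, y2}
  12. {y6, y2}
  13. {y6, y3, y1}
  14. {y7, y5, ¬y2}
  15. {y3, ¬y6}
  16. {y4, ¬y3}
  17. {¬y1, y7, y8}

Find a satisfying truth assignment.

y1=False, y2=True, y3=True, y4=True, y5=False, y6=False, y7=True, y8=False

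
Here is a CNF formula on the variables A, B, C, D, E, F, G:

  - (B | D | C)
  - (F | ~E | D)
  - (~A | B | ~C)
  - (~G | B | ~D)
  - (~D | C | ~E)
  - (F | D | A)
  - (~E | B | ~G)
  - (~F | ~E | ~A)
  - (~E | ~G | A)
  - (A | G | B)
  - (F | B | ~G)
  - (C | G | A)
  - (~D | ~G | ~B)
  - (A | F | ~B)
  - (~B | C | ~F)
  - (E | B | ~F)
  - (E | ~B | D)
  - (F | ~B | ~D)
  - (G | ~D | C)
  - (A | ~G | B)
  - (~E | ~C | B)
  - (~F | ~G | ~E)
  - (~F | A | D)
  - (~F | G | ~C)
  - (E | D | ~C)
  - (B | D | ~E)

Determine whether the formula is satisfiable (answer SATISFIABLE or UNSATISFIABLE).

B = True:
  D = True:
    propagation gives G=False, F=True, C=True; an empty clause results — contradiction.
  D = False:
    propagation gives E=True, F=True, A=False; an empty clause results — contradiction.
B = False:
  E = True:
    propagation gives G=False, A=True, C=False, D=True; an empty clause results — contradiction.
  E = False:
    propagation gives F=False, G=False, A=True, C=False; an empty clause results — contradiction.
Every branch closes, so no satisfying assignment exists.

UNSATISFIABLE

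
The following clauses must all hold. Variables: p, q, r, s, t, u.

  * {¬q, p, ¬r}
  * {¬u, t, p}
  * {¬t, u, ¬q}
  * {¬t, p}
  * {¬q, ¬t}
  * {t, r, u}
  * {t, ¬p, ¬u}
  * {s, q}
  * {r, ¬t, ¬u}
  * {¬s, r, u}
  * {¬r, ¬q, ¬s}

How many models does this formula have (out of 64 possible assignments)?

Satisfying assignments:
  p=0 q=0 r=1 s=1 t=0 u=0
  p=1 q=0 r=1 s=1 t=0 u=0
  p=1 q=0 r=1 s=1 t=1 u=0
  p=1 q=0 r=1 s=1 t=1 u=1
  p=1 q=1 r=1 s=0 t=0 u=0
That's 5 in total.

5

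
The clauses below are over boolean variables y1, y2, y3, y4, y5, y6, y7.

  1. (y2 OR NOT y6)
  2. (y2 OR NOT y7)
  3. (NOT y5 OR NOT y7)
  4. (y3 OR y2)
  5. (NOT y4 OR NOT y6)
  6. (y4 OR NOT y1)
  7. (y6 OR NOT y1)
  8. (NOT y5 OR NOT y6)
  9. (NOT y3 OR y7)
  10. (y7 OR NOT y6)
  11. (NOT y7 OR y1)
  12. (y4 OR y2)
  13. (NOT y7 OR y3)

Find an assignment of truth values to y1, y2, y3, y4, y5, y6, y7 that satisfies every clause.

y1=F, y2=T, y3=F, y4=T, y5=F, y6=F, y7=F

Check each clause:
  1. (NOT y6 OR y2) — NOT y6 is true.
  2. (y2 OR NOT y7) — NOT y7 is true.
  3. (NOT y5 OR NOT y7) — NOT y7 is true.
  4. (y3 OR y2) — y2 is true.
  5. (NOT y4 OR NOT y6) — NOT y6 is true.
  6. (NOT y1 OR y4) — y4 is true.
  7. (NOT y1 OR y6) — NOT y1 is true.
  8. (NOT y6 OR NOT y5) — NOT y6 is true.
  9. (y7 OR NOT y3) — NOT y3 is true.
  10. (NOT y6 OR y7) — NOT y6 is true.
  11. (y1 OR NOT y7) — NOT y7 is true.
  12. (y4 OR y2) — y2 is true.
  13. (NOT y7 OR y3) — NOT y7 is true.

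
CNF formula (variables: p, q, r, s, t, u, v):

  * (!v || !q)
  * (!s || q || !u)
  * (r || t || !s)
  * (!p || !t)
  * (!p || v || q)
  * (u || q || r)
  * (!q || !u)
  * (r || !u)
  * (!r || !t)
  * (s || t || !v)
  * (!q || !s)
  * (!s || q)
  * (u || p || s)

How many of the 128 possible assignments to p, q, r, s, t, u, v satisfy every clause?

3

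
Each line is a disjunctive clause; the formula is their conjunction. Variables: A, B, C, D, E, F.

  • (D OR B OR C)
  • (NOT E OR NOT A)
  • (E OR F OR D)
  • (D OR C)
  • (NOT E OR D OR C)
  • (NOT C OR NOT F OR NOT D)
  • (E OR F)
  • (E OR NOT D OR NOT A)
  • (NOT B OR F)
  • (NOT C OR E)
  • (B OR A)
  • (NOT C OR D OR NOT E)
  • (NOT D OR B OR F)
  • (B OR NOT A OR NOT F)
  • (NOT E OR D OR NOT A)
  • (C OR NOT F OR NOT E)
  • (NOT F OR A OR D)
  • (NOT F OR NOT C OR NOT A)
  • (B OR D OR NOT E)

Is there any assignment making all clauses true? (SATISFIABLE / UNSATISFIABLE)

Try A = False.
  then B is forced to True.
  then F is forced to True.
  then D is forced to True.
  then C is forced to False.
  then E is forced to False.
Every clause has at least one true literal under this assignment.
So A = F  B = T  C = F  D = T  E = F  F = T is a satisfying assignment.

SATISFIABLE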